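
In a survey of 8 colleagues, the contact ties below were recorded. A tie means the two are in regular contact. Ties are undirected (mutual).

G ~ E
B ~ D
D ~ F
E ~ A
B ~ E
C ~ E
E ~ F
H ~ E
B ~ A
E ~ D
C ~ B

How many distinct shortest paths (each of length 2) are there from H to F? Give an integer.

The shortest distance is 2, and the only length-2 path is H–E–F. So there is exactly 1 shortest path.

1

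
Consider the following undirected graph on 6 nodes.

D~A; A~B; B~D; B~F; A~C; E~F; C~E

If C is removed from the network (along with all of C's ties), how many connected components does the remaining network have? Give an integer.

C's neighbors (A and E) remain reachable from one another through other ties, so the rest of the network stays in one piece.

1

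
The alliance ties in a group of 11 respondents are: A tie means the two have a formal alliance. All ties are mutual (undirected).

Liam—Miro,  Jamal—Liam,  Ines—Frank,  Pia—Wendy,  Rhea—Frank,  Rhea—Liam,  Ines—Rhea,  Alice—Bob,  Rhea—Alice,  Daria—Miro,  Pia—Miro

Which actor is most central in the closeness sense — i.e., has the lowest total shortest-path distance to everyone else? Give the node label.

Farness (sum of distances to all others) for each node — Alice:27, Bob:36, Daria:31, Frank:28, Ines:28, Jamal:28, Liam:19, Miro:22, Pia:29, Rhea:20, Wendy:38.
The smallest farness is 19, for Liam, so Liam has the highest closeness.

Liam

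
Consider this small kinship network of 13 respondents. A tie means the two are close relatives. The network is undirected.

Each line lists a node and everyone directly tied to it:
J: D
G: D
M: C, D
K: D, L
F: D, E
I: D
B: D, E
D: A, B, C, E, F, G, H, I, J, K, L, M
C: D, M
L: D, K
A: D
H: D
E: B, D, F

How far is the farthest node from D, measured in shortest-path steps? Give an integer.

Distances from D: A:1, B:1, C:1, E:1, F:1, G:1, H:1, I:1, J:1, K:1, L:1, M:1.
The largest is 1 (to F, E, C, I, K, G, A, L, M, B, H, and J), so the eccentricity of D is 1.

1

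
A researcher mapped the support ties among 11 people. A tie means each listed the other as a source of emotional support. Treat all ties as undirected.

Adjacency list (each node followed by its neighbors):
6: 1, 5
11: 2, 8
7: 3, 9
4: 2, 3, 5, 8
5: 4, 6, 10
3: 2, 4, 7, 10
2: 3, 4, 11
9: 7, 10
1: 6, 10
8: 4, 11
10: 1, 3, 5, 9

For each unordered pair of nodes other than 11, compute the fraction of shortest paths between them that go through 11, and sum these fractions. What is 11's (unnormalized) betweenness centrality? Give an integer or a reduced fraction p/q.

Pairs whose geodesics pass through 11 — 8–2: 1/2.
All other pairs contribute 0.
Summing the contributions gives betweenness(11) = 1/2.

1/2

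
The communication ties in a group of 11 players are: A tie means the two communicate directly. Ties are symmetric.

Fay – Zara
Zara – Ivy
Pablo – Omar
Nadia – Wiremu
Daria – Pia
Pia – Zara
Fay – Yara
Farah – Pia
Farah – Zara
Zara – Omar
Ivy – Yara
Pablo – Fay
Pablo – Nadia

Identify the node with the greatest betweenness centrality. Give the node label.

Zara

Unnormalized betweenness of each node: Daria:0, Farah:0, Fay:41/3, Ivy:7/3, Nadia:9, Omar:7, Pablo:101/6, Pia:9, Wiremu:0, Yara:3/2, Zara:77/3.
Zara has the largest value, 77/3, making it the main broker — the node through which the most shortest paths run.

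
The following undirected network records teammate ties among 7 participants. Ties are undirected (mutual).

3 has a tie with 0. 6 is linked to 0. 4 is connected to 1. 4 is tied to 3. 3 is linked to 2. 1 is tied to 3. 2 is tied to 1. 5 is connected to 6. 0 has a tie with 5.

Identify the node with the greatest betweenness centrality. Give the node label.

Unnormalized betweenness of each node: 0:8, 1:1/2, 2:0, 3:19/2, 4:0, 5:0, 6:0.
3 has the largest value, 19/2, making it the main broker — the node through which the most shortest paths run.

3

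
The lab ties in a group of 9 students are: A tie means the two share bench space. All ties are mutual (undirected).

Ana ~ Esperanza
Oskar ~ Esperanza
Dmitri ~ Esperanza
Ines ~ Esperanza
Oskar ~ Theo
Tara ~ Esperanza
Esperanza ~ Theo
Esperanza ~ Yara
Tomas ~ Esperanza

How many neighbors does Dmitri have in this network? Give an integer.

1

Dmitri is directly tied to Esperanza. That is 1 neighbor, so the degree of Dmitri is 1.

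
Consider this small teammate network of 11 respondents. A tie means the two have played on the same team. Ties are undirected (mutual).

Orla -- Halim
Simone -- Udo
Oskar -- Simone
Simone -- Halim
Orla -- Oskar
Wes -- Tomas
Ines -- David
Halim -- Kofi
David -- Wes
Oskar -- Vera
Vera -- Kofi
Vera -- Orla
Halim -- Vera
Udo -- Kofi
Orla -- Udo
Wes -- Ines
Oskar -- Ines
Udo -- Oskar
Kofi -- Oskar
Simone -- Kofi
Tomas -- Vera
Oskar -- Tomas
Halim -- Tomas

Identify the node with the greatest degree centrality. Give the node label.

Oskar

Degrees — David:2, Halim:5, Ines:3, Kofi:5, Orla:4, Oskar:7, Simone:4, Tomas:4, Udo:4, Vera:5, Wes:3.
The maximum is 7, attained only by Oskar.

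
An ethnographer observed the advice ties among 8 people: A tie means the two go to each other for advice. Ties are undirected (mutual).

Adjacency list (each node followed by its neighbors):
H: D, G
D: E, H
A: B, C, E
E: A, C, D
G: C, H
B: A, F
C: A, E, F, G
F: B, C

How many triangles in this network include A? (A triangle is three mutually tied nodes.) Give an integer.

1

A's neighbors: B, C, and E.
Neighbor pairs that are themselves tied: A–C–E. Each forms one triangle with A, for 1 in total.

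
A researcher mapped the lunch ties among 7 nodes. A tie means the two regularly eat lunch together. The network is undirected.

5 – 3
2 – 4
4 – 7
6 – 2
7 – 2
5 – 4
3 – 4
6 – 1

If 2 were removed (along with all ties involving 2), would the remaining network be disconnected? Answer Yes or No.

Yes

Removing 2 leaves {3, 4, 5, and 7} with no path to {1 and 6}, so the network splits into 2 components. 2 is a cut vertex.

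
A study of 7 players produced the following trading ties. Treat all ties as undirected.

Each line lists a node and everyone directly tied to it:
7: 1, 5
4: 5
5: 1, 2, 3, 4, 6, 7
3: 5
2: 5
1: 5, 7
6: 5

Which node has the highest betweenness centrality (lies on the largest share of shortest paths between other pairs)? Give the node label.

Unnormalized betweenness of each node: 1:0, 2:0, 3:0, 4:0, 5:14, 6:0, 7:0.
5 has the largest value, 14, making it the main broker — the node through which the most shortest paths run.

5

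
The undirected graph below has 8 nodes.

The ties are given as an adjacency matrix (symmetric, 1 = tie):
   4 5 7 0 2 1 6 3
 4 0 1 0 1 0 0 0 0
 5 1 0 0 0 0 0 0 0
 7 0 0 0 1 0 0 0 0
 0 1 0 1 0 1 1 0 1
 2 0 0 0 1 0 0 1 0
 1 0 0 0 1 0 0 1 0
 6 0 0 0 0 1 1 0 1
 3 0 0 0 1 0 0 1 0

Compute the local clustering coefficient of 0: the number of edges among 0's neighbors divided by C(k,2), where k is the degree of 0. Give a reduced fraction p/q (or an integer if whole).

0

0's neighbors: 1, 2, 3, 4, and 7 (k = 5).
Possible neighbor pairs: C(5,2) = 10. Edges among them: none → e = 0.
Clustering(0) = 0/10 = 0.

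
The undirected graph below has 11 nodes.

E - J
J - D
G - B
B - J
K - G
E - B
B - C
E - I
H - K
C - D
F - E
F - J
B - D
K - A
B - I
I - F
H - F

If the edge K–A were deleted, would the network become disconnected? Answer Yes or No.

Yes

Without the K–A edge there is no alternate route between K and A, so the network disconnects. It is a bridge.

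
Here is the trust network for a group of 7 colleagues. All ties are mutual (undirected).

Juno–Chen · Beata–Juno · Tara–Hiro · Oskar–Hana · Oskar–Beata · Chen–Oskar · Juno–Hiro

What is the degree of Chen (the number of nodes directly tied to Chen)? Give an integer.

2

Chen is directly tied to Juno and Oskar. That is 2 neighbors, so the degree of Chen is 2.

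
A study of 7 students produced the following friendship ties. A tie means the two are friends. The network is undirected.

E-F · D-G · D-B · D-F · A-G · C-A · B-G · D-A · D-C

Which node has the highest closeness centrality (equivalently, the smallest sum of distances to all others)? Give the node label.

D

Farness (sum of distances to all others) for each node — A:10, B:11, C:11, D:7, E:15, F:10, G:10.
The smallest farness is 7, for D, so D has the highest closeness.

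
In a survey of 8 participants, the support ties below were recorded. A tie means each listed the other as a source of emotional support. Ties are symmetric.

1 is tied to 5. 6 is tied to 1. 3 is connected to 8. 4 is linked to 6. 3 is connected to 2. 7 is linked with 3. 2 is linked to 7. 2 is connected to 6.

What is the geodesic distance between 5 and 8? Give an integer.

One shortest route is 5 – 1 – 6 – 2 – 3 – 8, which uses 5 edges, and at distance 4 from 5 we only reach {3, 7}, which does not include 8. So d(5,8) = 5.

5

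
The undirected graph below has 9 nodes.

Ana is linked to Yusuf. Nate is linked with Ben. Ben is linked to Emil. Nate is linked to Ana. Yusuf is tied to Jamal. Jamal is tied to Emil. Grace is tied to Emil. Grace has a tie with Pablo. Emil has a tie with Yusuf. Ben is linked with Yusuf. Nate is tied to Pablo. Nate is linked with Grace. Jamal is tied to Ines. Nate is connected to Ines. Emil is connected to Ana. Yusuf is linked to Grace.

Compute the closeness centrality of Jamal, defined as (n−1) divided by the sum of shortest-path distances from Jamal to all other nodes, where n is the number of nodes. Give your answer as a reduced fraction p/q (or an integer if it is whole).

Distances from Jamal: Ana:2, Ben:2, Emil:1, Grace:2, Ines:1, Nate:2, Pablo:3, Yusuf:1. Sum = 14.
n = 9, so closeness = 8/14 = 4/7.

4/7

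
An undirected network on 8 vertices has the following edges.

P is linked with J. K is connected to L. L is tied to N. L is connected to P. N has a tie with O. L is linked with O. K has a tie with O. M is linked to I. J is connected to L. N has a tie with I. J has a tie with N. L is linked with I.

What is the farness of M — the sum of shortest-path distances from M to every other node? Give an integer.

Distances from M: I:1, J:3, K:3, L:2, N:2, O:3, P:3.
Sum = 1 + 3 + 3 + 2 + 2 + 3 + 3 = 17.

17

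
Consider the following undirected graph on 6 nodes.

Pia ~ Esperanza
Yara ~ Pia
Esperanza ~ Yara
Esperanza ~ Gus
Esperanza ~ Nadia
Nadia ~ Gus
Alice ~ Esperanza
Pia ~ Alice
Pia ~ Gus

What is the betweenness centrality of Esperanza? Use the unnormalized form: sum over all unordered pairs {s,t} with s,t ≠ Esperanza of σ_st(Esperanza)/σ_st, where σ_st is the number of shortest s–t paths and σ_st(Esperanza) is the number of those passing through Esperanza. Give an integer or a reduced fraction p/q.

Pairs whose geodesics pass through Esperanza — Alice–Gus: 1/2; Alice–Yara: 1/2; Alice–Nadia: 1; Gus–Yara: 1/2; Yara–Nadia: 1; Pia–Nadia: 1/2.
All other pairs contribute 0.
Summing the contributions gives betweenness(Esperanza) = 4.

4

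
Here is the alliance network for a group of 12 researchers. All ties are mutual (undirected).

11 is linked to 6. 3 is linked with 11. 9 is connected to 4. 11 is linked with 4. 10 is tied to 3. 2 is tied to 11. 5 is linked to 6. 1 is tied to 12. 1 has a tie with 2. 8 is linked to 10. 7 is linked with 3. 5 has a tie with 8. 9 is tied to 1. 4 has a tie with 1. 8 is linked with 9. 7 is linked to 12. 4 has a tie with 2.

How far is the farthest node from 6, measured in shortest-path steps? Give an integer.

Distances from 6: 1:3, 2:2, 3:2, 4:2, 5:1, 7:3, 8:2, 9:3, 10:3, 11:1, 12:4.
The largest is 4 (to 12), so the eccentricity of 6 is 4.

4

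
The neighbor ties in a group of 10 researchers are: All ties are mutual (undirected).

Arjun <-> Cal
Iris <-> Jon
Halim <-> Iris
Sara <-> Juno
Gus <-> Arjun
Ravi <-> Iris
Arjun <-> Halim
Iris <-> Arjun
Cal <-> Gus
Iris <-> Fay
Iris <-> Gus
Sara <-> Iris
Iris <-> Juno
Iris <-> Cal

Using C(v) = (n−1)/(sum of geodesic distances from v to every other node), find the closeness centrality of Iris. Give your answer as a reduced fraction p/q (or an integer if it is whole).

Distances from Iris: Arjun:1, Cal:1, Fay:1, Gus:1, Halim:1, Jon:1, Juno:1, Ravi:1, Sara:1. Sum = 9.
n = 10, so closeness = 9/9 = 1.

1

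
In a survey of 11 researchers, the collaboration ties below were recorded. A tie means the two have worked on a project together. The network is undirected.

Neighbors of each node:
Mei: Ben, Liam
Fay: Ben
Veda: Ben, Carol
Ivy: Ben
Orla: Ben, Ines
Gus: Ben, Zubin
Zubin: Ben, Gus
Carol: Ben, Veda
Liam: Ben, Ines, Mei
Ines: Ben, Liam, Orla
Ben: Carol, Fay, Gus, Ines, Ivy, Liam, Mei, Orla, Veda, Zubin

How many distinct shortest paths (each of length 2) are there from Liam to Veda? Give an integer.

The shortest distance is 2, and the only length-2 path is Liam–Ben–Veda. So there is exactly 1 shortest path.

1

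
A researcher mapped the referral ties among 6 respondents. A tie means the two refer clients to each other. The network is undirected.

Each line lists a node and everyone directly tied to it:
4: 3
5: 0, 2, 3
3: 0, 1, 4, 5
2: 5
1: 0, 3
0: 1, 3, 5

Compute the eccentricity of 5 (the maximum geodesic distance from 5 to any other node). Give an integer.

2

Distances from 5: 0:1, 1:2, 2:1, 3:1, 4:2.
The largest is 2 (to 1 and 4), so the eccentricity of 5 is 2.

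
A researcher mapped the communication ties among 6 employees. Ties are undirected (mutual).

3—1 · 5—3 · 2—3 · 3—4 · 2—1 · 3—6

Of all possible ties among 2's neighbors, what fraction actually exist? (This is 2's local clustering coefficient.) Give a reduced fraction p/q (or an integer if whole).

2's neighbors: 1 and 3 (k = 2).
Possible neighbor pairs: C(2,2) = 1. Edges among them: 1–3 → e = 1.
Clustering(2) = 1/1.

1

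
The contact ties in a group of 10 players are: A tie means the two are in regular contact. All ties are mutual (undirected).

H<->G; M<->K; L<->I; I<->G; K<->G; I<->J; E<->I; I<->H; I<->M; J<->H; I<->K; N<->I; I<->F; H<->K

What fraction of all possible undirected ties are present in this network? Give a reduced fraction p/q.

14/45

There are 14 edges and 10 nodes, so the maximum possible is C(10,2) = 45.
Density = 14/45.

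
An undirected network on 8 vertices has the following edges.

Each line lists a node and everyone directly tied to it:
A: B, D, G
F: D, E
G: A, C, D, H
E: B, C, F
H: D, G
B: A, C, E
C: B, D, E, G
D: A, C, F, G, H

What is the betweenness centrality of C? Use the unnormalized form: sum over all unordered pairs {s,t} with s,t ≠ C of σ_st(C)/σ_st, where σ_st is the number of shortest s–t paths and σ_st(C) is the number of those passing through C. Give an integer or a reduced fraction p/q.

11/3

Pairs whose geodesics pass through C — D–B: 1/2; D–E: 1/2; B–G: 1/2; B–H: 2/4; G–E: 1; E–H: 2/3.
All other pairs contribute 0.
Summing the contributions gives betweenness(C) = 11/3.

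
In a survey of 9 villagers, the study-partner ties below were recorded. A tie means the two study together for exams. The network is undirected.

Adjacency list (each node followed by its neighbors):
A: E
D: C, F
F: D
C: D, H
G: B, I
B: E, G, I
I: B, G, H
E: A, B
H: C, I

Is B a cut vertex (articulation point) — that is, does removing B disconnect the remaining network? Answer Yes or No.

Yes

Removing B leaves {C, D, F, G, H, and I} with no path to {A and E}, so the network splits into 2 components. B is a cut vertex.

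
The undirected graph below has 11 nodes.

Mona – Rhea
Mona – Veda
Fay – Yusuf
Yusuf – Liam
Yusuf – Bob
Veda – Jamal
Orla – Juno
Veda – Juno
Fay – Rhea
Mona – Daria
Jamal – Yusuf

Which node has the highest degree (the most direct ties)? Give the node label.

Yusuf

Degrees — Bob:1, Daria:1, Fay:2, Jamal:2, Juno:2, Liam:1, Mona:3, Orla:1, Rhea:2, Veda:3, Yusuf:4.
The maximum is 4, attained only by Yusuf.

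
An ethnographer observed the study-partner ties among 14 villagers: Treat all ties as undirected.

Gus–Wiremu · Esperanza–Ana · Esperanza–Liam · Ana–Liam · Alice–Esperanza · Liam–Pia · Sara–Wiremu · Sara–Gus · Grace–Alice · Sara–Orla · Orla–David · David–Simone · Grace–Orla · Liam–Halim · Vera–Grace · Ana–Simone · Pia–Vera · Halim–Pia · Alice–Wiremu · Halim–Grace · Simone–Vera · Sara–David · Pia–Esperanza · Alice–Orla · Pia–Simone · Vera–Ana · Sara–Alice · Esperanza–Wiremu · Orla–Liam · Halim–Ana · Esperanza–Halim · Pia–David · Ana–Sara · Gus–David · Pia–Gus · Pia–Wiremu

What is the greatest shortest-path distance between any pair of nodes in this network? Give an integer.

Eccentricity of each node (its greatest distance to any other): Alice:3, Ana:2, David:2, Esperanza:2, Grace:3, Gus:3, Halim:2, Liam:2, Orla:2, Pia:2, Sara:2, Simone:3, Vera:2, Wiremu:2.
The maximum eccentricity is 3, realized for instance by the pair Grace–Gus via Grace – Alice – Sara – Gus. So the diameter is 3.

3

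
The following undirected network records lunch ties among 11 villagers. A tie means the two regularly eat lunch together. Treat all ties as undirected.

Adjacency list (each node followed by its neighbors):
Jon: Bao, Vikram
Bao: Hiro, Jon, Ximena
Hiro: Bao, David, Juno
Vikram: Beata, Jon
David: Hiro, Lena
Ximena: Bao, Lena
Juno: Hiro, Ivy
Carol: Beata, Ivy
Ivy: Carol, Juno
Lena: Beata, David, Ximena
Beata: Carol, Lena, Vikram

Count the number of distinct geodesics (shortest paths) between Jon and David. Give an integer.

The shortest distance is 3, and the only length-3 path is Jon–Bao–Hiro–David. So there is exactly 1 shortest path.

1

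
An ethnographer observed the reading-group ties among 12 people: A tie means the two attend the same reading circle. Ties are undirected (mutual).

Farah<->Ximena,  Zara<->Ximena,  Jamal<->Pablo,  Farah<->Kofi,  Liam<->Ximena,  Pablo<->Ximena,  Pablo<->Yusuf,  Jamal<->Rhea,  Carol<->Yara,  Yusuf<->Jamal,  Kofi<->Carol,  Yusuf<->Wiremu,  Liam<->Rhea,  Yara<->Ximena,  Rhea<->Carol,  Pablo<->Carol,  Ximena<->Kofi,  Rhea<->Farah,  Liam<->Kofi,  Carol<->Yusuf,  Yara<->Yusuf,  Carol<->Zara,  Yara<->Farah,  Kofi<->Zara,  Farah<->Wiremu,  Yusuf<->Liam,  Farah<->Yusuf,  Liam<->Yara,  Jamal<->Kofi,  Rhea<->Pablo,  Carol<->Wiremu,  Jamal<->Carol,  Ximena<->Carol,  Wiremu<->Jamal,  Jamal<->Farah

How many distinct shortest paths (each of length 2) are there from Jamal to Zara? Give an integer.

2

The shortest distance is 2. The length-2 paths are: Jamal–Kofi–Zara; Jamal–Carol–Zara.
That gives 2 distinct shortest paths.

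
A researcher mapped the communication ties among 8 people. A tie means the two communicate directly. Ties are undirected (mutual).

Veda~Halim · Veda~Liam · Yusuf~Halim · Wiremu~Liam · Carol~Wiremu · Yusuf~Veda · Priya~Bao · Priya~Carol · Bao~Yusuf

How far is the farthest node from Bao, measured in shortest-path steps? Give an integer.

Distances from Bao: Carol:2, Halim:2, Liam:3, Priya:1, Veda:2, Wiremu:3, Yusuf:1.
The largest is 3 (to Liam and Wiremu), so the eccentricity of Bao is 3.

3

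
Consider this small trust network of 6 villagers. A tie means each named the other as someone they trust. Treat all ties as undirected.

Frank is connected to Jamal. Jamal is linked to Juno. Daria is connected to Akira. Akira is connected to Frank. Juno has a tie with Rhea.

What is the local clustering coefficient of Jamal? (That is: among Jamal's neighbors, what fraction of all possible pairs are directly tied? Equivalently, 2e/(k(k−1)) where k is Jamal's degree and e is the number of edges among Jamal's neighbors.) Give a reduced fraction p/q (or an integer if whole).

Jamal's neighbors: Frank and Juno (k = 2).
Possible neighbor pairs: C(2,2) = 1. Edges among them: none → e = 0.
Clustering(Jamal) = 0/1.

0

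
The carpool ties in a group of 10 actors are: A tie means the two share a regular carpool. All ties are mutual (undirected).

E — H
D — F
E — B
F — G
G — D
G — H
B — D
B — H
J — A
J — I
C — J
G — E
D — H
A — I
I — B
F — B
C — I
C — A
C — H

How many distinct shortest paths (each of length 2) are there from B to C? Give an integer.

2

The shortest distance is 2. The length-2 paths are: B–I–C; B–H–C.
That gives 2 distinct shortest paths.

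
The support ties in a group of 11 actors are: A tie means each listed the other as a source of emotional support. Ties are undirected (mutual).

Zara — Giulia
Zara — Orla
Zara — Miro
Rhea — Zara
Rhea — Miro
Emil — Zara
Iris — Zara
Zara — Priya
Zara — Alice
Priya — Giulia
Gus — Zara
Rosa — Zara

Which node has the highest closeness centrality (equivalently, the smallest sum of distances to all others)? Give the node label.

Zara

Farness (sum of distances to all others) for each node — Alice:19, Emil:19, Giulia:18, Gus:19, Iris:19, Miro:18, Orla:19, Priya:18, Rhea:18, Rosa:19, Zara:10.
The smallest farness is 10, for Zara, so Zara has the highest closeness.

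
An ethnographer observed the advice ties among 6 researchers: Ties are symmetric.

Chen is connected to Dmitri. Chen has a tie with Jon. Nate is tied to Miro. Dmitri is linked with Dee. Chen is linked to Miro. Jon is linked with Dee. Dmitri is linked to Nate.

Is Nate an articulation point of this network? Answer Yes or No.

No

Even without Nate, every remaining node can still reach every other (the residual graph is connected), so Nate is not a cut vertex.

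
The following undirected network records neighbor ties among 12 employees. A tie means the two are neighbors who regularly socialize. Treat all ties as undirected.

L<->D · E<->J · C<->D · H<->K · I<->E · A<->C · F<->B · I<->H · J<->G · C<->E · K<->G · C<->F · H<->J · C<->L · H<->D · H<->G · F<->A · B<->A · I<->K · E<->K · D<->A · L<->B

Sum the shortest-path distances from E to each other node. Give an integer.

19

Distances from E: A:2, B:3, C:1, D:2, F:2, G:2, H:2, I:1, J:1, K:1, L:2.
Sum = 2 + 3 + 1 + 2 + 2 + 2 + 2 + 1 + 1 + 1 + 2 = 19.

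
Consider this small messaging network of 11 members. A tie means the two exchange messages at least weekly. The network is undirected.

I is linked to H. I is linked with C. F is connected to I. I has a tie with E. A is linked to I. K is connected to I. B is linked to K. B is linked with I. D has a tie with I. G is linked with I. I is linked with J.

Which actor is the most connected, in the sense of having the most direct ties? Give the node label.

I

Degrees — A:1, B:2, C:1, D:1, E:1, F:1, G:1, H:1, I:10, J:1, K:2.
The maximum is 10, attained only by I.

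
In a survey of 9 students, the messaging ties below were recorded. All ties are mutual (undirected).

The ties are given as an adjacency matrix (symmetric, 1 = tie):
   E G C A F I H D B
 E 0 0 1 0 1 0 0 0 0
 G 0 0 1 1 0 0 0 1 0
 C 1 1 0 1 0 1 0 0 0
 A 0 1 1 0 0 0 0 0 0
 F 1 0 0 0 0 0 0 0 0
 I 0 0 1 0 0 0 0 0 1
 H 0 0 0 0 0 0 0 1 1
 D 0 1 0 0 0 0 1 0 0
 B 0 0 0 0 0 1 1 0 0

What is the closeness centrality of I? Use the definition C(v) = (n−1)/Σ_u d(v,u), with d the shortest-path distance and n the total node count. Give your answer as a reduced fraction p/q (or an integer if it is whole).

1/2

Distances from I: A:2, B:1, C:1, D:3, E:2, F:3, G:2, H:2. Sum = 16.
n = 9, so closeness = 8/16 = 1/2.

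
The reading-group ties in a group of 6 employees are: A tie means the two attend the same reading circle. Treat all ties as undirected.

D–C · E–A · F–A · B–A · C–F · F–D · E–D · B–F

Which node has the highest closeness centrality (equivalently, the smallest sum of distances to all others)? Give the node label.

Farness (sum of distances to all others) for each node — A:7, B:8, C:8, D:7, E:8, F:6.
The smallest farness is 6, for F, so F has the highest closeness.

F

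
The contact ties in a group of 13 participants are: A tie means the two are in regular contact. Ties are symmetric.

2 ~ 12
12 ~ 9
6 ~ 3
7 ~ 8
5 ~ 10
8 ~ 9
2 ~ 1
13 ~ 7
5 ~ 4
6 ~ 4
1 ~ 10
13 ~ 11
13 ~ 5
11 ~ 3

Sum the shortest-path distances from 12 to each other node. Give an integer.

Distances from 12: 1:2, 2:1, 3:6, 4:5, 5:4, 6:6, 7:3, 8:2, 9:1, 10:3, 11:5, 13:4.
Sum = 2 + 1 + 6 + 5 + 4 + 6 + 3 + 2 + 1 + 3 + 5 + 4 = 42.

42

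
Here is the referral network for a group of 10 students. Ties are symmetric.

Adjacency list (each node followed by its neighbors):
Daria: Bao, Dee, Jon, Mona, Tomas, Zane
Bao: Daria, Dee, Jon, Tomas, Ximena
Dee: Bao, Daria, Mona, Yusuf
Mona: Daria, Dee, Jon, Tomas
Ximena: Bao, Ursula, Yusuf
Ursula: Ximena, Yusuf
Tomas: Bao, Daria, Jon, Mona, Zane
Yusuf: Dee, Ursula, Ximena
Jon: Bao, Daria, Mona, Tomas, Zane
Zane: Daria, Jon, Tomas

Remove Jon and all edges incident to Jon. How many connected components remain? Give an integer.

Jon's neighbors (Bao, Daria, Mona, Tomas, and Zane) remain reachable from one another through other ties, so the rest of the network stays in one piece.

1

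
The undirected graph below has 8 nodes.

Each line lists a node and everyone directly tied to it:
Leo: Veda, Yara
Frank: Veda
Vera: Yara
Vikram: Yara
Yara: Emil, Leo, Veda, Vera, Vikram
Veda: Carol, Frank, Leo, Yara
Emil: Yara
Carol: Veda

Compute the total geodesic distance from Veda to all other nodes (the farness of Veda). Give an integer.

10

Distances from Veda: Carol:1, Emil:2, Frank:1, Leo:1, Vera:2, Vikram:2, Yara:1.
Sum = 1 + 2 + 1 + 1 + 2 + 2 + 1 = 10.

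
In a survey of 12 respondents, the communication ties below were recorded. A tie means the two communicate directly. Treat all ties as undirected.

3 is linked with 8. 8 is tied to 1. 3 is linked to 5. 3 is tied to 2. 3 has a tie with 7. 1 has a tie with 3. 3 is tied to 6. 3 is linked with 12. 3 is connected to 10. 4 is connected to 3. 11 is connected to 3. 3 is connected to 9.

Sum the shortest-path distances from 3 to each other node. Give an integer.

Distances from 3: 1:1, 2:1, 4:1, 5:1, 6:1, 7:1, 8:1, 9:1, 10:1, 11:1, 12:1.
Sum = 1 + 1 + 1 + 1 + 1 + 1 + 1 + 1 + 1 + 1 + 1 = 11.

11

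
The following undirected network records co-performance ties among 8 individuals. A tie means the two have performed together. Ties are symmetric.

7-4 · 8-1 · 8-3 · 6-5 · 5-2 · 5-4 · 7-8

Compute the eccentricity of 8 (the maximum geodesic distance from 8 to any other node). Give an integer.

4

Distances from 8: 1:1, 2:4, 3:1, 4:2, 5:3, 6:4, 7:1.
The largest is 4 (to 6 and 2), so the eccentricity of 8 is 4.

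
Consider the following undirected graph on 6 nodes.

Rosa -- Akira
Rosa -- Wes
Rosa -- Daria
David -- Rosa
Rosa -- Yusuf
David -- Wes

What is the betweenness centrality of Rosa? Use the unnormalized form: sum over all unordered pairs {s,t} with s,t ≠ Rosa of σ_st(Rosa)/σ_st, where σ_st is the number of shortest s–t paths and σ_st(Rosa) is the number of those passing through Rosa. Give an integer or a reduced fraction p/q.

9

Pairs whose geodesics pass through Rosa — David–Akira: 1; David–Daria: 1; David–Yusuf: 1; Wes–Akira: 1; Wes–Daria: 1; Wes–Yusuf: 1; Akira–Daria: 1; Akira–Yusuf: 1; Daria–Yusuf: 1.
All other pairs contribute 0.
Summing the contributions gives betweenness(Rosa) = 9.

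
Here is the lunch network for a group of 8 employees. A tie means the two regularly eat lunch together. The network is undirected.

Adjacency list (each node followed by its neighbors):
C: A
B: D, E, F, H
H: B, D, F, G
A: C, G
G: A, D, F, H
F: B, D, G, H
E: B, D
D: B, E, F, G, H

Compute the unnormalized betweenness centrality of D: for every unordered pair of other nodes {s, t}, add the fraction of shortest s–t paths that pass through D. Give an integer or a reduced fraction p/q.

Pairs whose geodesics pass through D — G–E: 1; G–B: 1/3; F–E: 1/2; E–H: 1/2; E–C: 1; E–A: 1; B–C: 1/3; B–A: 1/3.
All other pairs contribute 0.
Summing the contributions gives betweenness(D) = 5.

5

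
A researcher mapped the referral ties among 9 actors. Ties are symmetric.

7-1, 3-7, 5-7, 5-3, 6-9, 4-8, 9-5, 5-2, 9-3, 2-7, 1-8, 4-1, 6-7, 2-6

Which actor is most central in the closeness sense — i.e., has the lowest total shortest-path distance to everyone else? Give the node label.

7

Farness (sum of distances to all others) for each node — 1:14, 2:15, 3:15, 4:20, 5:14, 6:15, 7:11, 8:20, 9:18.
The smallest farness is 11, for 7, so 7 has the highest closeness.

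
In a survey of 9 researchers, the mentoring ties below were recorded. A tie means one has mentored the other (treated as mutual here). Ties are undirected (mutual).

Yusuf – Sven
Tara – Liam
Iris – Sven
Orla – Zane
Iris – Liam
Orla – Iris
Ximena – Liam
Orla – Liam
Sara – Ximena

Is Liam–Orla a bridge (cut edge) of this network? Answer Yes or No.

No

Even without that edge, Liam still reaches Orla via Liam – Iris – Orla, so the network stays connected. Not a bridge.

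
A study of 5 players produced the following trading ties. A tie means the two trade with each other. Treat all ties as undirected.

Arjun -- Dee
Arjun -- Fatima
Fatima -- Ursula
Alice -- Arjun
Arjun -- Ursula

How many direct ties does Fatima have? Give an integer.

2

Fatima is directly tied to Arjun and Ursula. That is 2 neighbors, so the degree of Fatima is 2.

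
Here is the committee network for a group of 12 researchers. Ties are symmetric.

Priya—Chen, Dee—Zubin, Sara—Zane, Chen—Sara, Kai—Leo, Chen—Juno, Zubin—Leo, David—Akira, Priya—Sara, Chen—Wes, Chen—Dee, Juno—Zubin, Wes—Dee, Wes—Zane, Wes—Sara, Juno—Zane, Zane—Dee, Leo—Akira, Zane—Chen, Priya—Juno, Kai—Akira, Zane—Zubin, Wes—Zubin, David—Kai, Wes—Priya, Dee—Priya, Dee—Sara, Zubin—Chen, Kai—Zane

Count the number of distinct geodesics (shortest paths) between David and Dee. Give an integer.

1

The shortest distance is 3, and the only length-3 path is David–Kai–Zane–Dee. So there is exactly 1 shortest path.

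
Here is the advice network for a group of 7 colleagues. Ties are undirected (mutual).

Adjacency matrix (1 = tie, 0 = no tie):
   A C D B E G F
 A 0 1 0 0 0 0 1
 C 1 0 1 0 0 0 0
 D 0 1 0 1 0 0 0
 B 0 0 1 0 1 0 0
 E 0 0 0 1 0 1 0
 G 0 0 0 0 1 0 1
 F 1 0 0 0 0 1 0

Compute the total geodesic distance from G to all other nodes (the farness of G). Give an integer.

12

Distances from G: A:2, B:2, C:3, D:3, E:1, F:1.
Sum = 2 + 2 + 3 + 3 + 1 + 1 = 12.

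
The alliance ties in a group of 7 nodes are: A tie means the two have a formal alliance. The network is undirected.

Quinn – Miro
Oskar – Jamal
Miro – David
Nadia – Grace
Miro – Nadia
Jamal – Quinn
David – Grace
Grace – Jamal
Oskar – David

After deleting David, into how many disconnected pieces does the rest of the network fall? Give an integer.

1

David's neighbors (Grace, Miro, and Oskar) remain reachable from one another through other ties, so the rest of the network stays in one piece.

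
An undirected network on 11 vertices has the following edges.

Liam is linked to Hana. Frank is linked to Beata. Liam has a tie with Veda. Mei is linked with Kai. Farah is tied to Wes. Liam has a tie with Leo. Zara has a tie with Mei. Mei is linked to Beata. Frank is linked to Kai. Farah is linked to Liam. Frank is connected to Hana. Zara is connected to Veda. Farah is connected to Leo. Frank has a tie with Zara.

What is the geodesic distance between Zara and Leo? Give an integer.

3

One shortest route is Zara – Veda – Liam – Leo, which uses 3 edges, and at distance 2 from Zara we only reach {Beata, Hana, Kai, Liam}, which does not include Leo. So d(Zara,Leo) = 3.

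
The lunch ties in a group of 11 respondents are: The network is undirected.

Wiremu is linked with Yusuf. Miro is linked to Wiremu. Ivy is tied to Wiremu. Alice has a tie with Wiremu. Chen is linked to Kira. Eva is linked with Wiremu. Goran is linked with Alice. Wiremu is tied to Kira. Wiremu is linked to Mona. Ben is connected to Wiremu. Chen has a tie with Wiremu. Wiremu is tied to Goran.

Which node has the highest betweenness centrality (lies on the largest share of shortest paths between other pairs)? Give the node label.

Wiremu

Unnormalized betweenness of each node: Alice:0, Ben:0, Chen:0, Eva:0, Goran:0, Ivy:0, Kira:0, Miro:0, Mona:0, Wiremu:43, Yusuf:0.
Wiremu has the largest value, 43, making it the main broker — the node through which the most shortest paths run.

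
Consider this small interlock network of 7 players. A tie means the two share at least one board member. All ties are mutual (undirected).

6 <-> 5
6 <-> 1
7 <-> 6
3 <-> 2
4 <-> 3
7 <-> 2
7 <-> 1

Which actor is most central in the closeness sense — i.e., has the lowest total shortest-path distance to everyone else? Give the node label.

Farness (sum of distances to all others) for each node — 1:13, 2:11, 3:14, 4:19, 5:17, 6:12, 7:10.
The smallest farness is 10, for 7, so 7 has the highest closeness.

7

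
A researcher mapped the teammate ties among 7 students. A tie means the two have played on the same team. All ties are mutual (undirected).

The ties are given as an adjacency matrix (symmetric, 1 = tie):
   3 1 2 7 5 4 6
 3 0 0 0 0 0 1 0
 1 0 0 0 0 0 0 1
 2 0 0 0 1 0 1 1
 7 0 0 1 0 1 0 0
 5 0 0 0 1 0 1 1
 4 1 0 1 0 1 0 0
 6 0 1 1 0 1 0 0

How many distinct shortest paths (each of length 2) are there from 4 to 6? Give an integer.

The shortest distance is 2. The length-2 paths are: 4–2–6; 4–5–6.
That gives 2 distinct shortest paths.

2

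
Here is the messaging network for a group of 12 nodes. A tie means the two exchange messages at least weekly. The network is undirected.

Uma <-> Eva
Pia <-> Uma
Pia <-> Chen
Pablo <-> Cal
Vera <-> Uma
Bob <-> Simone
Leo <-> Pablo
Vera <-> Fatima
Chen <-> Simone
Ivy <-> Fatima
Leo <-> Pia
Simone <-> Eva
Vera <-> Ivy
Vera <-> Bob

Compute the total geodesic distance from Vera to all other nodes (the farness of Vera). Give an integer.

Distances from Vera: Bob:1, Cal:5, Chen:3, Eva:2, Fatima:1, Ivy:1, Leo:3, Pablo:4, Pia:2, Simone:2, Uma:1.
Sum = 1 + 5 + 3 + 2 + 1 + 1 + 3 + 4 + 2 + 2 + 1 = 25.

25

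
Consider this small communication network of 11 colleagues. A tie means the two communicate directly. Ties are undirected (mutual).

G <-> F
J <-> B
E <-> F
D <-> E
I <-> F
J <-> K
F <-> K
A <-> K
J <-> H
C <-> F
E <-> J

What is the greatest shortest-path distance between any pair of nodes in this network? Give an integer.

4

Eccentricity of each node (its greatest distance to any other): A:4, B:4, C:4, D:4, E:3, F:3, G:4, H:4, I:4, J:3, K:3.
The maximum eccentricity is 4, realized for instance by the pair A–D via A – K – F – E – D. So the diameter is 4.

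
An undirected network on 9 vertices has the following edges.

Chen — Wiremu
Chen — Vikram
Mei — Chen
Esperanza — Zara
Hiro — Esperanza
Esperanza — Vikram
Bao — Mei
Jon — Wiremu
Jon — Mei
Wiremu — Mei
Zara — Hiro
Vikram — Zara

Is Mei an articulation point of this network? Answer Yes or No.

Yes

Removing Mei leaves {Chen, Esperanza, Hiro, Jon, Vikram, Wiremu, and Zara} with no path to {Bao}, so the network splits into 2 components. Mei is a cut vertex.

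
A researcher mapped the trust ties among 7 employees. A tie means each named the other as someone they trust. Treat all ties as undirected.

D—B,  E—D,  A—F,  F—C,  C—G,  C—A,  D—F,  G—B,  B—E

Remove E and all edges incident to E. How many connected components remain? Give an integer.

E's neighbors (B and D) remain reachable from one another through other ties, so the rest of the network stays in one piece.

1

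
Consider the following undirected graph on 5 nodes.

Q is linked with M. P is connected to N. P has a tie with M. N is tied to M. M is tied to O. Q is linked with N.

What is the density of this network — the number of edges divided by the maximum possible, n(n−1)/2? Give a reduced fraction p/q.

3/5

There are 6 edges and 5 nodes, so the maximum possible is C(5,2) = 10.
Density = 6/10 = 3/5.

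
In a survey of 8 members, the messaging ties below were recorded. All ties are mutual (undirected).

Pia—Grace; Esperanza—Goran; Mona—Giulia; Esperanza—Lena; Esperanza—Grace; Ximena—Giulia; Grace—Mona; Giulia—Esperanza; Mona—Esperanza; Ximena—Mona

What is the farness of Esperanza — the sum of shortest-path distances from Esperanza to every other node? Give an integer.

9

Distances from Esperanza: Giulia:1, Goran:1, Grace:1, Lena:1, Mona:1, Pia:2, Ximena:2.
Sum = 1 + 1 + 1 + 1 + 1 + 2 + 2 = 9.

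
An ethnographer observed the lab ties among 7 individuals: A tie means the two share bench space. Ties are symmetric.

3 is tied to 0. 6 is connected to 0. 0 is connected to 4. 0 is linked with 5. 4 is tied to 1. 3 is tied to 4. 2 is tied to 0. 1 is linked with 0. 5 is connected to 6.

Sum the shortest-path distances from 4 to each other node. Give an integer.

Distances from 4: 0:1, 1:1, 2:2, 3:1, 5:2, 6:2.
Sum = 1 + 1 + 2 + 1 + 2 + 2 = 9.

9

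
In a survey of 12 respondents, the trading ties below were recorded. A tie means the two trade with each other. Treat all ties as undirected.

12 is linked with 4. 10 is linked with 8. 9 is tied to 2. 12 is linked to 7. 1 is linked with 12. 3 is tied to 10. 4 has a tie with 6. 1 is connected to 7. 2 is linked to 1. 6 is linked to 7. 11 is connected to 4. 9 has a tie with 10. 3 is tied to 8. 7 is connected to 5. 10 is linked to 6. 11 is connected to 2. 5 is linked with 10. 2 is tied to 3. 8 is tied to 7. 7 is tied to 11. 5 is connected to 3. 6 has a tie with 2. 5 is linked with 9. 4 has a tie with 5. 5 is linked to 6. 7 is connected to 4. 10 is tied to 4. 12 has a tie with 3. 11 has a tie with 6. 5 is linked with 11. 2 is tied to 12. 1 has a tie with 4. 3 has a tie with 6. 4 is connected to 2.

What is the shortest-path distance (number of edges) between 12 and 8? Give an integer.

One shortest route is 12 – 7 – 8, which uses 2 edges, and 12 and 8 are not directly tied, so nothing shorter exists. So d(12,8) = 2.

2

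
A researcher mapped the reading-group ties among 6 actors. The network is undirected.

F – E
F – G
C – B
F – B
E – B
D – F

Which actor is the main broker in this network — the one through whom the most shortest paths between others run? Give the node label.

Unnormalized betweenness of each node: B:4, C:0, D:0, E:0, F:7, G:0.
F has the largest value, 7, making it the main broker — the node through which the most shortest paths run.

F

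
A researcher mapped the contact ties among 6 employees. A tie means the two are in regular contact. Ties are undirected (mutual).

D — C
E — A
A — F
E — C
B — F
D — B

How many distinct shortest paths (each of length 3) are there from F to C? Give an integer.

The shortest distance is 3. The length-3 paths are: F–A–E–C; F–B–D–C.
That gives 2 distinct shortest paths.

2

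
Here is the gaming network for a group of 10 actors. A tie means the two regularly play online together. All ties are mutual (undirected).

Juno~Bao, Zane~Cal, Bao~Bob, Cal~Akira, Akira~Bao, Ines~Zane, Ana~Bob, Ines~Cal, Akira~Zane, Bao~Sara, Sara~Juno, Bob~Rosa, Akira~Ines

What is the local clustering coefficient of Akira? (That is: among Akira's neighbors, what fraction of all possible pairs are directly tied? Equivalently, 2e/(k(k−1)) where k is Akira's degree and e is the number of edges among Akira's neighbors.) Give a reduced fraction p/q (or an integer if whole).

Akira's neighbors: Bao, Cal, Ines, and Zane (k = 4).
Possible neighbor pairs: C(4,2) = 6. Edges among them: Cal–Ines, Cal–Zane, Ines–Zane → e = 3.
Clustering(Akira) = 3/6 = 1/2.

1/2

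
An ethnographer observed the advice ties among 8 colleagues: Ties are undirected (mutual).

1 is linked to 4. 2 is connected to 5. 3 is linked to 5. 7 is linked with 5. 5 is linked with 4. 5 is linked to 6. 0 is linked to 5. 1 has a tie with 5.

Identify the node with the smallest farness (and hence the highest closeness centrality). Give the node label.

5

Farness (sum of distances to all others) for each node — 0:13, 1:12, 2:13, 3:13, 4:12, 5:7, 6:13, 7:13.
The smallest farness is 7, for 5, so 5 has the highest closeness.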